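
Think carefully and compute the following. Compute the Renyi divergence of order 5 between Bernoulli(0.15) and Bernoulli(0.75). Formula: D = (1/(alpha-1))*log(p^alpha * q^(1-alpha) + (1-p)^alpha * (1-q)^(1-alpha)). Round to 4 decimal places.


Renyi divergence of order alpha between Bernoulli distributions:
D = (1/(alpha-1))*log(p^alpha * q^(1-alpha) + (1-p)^alpha * (1-q)^(1-alpha)).
alpha = 5, p = 0.15, q = 0.75.
p^alpha * q^(1-alpha) = 0.15^5 * 0.75^-4 = 0.00024.
(1-p)^alpha * (1-q)^(1-alpha) = 0.85^5 * 0.25^-4 = 113.58856.
sum = 0.00024 + 113.58856 = 113.5888.
D = (1/4)*log(113.5888) = 1.1831

1.1831


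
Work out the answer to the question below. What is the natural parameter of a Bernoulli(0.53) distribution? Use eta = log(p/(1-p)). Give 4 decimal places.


Natural parameter for Bernoulli: eta = log(p/(1-p)).
p = 0.53, 1-p = 0.47.
p/(1-p) = 1.12766.
eta = log(1.12766) = 0.1201

0.1201


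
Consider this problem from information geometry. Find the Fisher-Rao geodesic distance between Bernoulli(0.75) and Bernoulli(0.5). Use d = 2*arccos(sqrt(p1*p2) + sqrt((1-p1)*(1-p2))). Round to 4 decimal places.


Geodesic distance on Bernoulli manifold:
d(p1,p2) = 2*arccos(sqrt(p1*p2) + sqrt((1-p1)*(1-p2))).
sqrt(p1*p2) = sqrt(0.75*0.5) = 0.612372.
sqrt((1-p1)*(1-p2)) = sqrt(0.25*0.5) = 0.353553.
arg = 0.612372 + 0.353553 = 0.965926.
d = 2*arccos(0.965926) = 0.5236

0.5236


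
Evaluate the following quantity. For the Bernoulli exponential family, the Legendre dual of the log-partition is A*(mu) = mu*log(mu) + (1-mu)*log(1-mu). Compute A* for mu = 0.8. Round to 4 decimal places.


Legendre transform for Bernoulli:
A*(mu) = mu*log(mu) + (1-mu)*log(1-mu).
mu = 0.8, 1-mu = 0.2.
mu*log(mu) = 0.8*log(0.8) = -0.178515.
(1-mu)*log(1-mu) = 0.2*log(0.2) = -0.321888.
A* = -0.178515 + -0.321888 = -0.5004

-0.5004


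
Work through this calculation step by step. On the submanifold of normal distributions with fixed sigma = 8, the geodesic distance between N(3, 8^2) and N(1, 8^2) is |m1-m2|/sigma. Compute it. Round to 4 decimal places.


On the fixed-variance normal subfamily, geodesic distance = |m1-m2|/sigma.
|3 - 1| = 2.
sigma = 8.
d = 2/8 = 0.2500

0.2500


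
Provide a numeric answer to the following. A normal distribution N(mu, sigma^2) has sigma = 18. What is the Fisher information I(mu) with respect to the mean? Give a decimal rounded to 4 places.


The Fisher information for the mean of a normal distribution is I(mu) = 1/sigma^2.
sigma = 18, so sigma^2 = 324.
I(mu) = 1/324 = 0.0031

0.0031


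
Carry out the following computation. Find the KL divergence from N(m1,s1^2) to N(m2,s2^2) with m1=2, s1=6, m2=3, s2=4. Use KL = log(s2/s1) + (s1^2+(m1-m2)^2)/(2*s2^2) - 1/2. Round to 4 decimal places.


KL divergence between normal distributions:
KL = log(s2/s1) + (s1^2 + (m1-m2)^2)/(2*s2^2) - 1/2.
log(4/6) = -0.405465.
(6^2 + (2-3)^2)/(2*4^2) = (36 + 1)/32 = 1.15625.
KL = -0.405465 + 1.15625 - 0.5 = 0.2508

0.2508


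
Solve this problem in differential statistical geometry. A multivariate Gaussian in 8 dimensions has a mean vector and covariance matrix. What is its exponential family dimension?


Exponential family dimension calculation:
For 8-dim MVN: mean has 8 params, covariance has 8*9/2 = 36 unique entries.
Total dim = 8 + 36 = 44.

44


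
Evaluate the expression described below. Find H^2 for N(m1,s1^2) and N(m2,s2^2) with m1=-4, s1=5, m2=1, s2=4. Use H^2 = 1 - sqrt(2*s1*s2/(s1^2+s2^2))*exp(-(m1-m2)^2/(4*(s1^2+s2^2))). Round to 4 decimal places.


Squared Hellinger distance for Gaussians:
H^2 = 1 - sqrt(2*s1*s2/(s1^2+s2^2)) * exp(-(m1-m2)^2/(4*(s1^2+s2^2))).
s1^2 = 25, s2^2 = 16, s1^2+s2^2 = 41.
sqrt(2*5*4/(41)) = 0.98773.
(m1-m2)^2 = (-5)^2 = 25.
exp(-25/(4*41)) = exp(-0.152439) = 0.858611.
H^2 = 1 - 0.98773*0.858611 = 0.1519

0.1519


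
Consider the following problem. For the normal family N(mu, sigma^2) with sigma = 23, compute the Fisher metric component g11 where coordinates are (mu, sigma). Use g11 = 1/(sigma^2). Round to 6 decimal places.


For the 2-parameter normal family, the Fisher metric has:
  g11 = 1/sigma^2, g22 = 2/sigma^2.
sigma = 23, sigma^2 = 529.
g11 = 0.001890

0.001890


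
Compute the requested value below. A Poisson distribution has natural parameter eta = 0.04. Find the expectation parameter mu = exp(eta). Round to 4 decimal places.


Expectation parameter for Poisson exponential family:
mu = exp(eta).
eta = 0.04.
mu = exp(0.04) = 1.0408

1.0408


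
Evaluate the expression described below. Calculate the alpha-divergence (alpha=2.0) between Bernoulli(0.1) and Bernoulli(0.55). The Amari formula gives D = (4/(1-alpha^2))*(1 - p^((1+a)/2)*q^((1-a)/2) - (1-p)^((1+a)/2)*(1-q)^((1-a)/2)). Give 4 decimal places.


Amari alpha-divergence:
D = (4/(1-alpha^2))*(1 - p^((1+a)/2)*q^((1-a)/2) - (1-p)^((1+a)/2)*(1-q)^((1-a)/2)).
alpha = 2.0, p = 0.1, q = 0.55.
e1 = (1+alpha)/2 = 1.5, e2 = (1-alpha)/2 = -0.5.
t1 = p^e1 * q^e2 = 0.1^1.5 * 0.55^-0.5 = 0.04264.
t2 = (1-p)^e1 * (1-q)^e2 = 0.9^1.5 * 0.45^-0.5 = 1.272792.
4/(1-alpha^2) = -1.333333.
D = -1.333333*(1 - 0.04264 - 1.272792) = 0.4206

0.4206


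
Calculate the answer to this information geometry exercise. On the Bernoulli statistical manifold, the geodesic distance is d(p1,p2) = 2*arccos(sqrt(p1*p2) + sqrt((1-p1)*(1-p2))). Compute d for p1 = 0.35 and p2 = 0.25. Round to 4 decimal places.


Geodesic distance on Bernoulli manifold:
d(p1,p2) = 2*arccos(sqrt(p1*p2) + sqrt((1-p1)*(1-p2))).
sqrt(p1*p2) = sqrt(0.35*0.25) = 0.295804.
sqrt((1-p1)*(1-p2)) = sqrt(0.65*0.75) = 0.698212.
arg = 0.295804 + 0.698212 = 0.994016.
d = 2*arccos(0.994016) = 0.2189

0.2189


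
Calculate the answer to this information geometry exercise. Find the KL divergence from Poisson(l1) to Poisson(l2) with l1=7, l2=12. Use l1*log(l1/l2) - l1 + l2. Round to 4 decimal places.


KL divergence for Poisson:
KL = l1*log(l1/l2) - l1 + l2.
l1 = 7, l2 = 12.
log(7/12) = -0.538997.
l1*log(l1/l2) = 7 * -0.538997 = -3.772976.
KL = -3.772976 - 7 + 12 = 1.2270

1.2270


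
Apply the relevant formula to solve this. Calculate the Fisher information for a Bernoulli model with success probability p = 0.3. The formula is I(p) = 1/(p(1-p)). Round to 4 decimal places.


For Bernoulli(p), Fisher information is I(p) = 1/(p*(1-p)).
p = 0.3, 1-p = 0.7.
p*(1-p) = 0.21.
I(p) = 1/0.21 = 4.7619

4.7619


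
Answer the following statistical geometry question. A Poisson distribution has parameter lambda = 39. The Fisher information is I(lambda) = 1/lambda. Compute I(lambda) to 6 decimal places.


Fisher information for Poisson: I(lambda) = 1/lambda.
lambda = 39.
I(lambda) = 1/39 = 0.025641

0.025641


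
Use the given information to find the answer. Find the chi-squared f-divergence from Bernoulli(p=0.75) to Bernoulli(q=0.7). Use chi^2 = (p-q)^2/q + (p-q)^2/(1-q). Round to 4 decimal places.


Chi-squared divergence between Bernoulli distributions:
chi^2 = (p-q)^2/q + (p-q)^2/(1-q).
p = 0.75, q = 0.7, p-q = 0.05.
(p-q)^2 = 0.0025.
term1 = 0.0025/0.7 = 0.003571.
term2 = 0.0025/0.3 = 0.008333.
chi^2 = 0.003571 + 0.008333 = 0.0119

0.0119


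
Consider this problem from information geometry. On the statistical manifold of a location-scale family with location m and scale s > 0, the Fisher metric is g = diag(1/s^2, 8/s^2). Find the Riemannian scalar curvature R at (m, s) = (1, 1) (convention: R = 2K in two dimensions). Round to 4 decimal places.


The metric has the form g = (A dm^2 + B ds^2)/s^2 with A = 1, B = 8.
Substitute u = sqrt(A/B)*m: g = B*(du^2 + ds^2)/s^2, i.e. B times the
Poincare upper half-plane metric, which has constant Gaussian curvature -1.
Scaling a 2D metric by a constant c divides the Gaussian curvature by c,
so K = -1/B = -1/(8) = -0.1250 everywhere (the point (m, s) = (1, 1) is irrelevant:
the curvature is constant).
Scalar curvature in dimension 2: R = 2K = -2/(8) = -0.2500.

-0.2500


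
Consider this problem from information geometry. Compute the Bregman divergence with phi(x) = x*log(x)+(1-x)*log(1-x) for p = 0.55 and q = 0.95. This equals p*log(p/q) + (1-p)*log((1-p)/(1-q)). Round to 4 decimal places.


Bregman divergence with negative entropy generator:
D = p*log(p/q) + (1-p)*log((1-p)/(1-q)).
p = 0.55, q = 0.95.
p*log(p/q) = 0.55*log(0.55/0.95) = -0.300599.
(1-p)*log((1-p)/(1-q)) = 0.45*log(0.45/0.05) = 0.988751.
D = -0.300599 + 0.988751 = 0.6882

0.6882


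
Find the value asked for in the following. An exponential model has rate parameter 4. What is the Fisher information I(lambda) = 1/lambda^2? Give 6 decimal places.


Fisher information for exponential: I(lambda) = 1/lambda^2.
lambda = 4, lambda^2 = 16.
I = 1/16 = 0.062500

0.062500


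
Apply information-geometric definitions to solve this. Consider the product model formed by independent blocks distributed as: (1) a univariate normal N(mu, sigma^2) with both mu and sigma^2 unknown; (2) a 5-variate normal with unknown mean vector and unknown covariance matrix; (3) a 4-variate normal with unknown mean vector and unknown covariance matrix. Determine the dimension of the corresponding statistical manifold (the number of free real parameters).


The dimension of a statistical manifold equals the number of free
(independent) real parameters of the model. For a product of independent
blocks the parameter counts add.
- normal (mu, sigma^2): 2.
- 5-variate normal: 5 (mean) + 5*6/2 = 15 (symmetric covariance) = 20.
- 4-variate normal: 4 (mean) + 4*5/2 = 10 (symmetric covariance) = 14.
Total = 2 + 20 + 14 = 36.
Dimension = 36

36


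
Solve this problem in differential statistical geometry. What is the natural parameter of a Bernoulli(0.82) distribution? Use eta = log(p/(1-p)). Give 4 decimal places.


Natural parameter for Bernoulli: eta = log(p/(1-p)).
p = 0.82, 1-p = 0.18.
p/(1-p) = 4.555556.
eta = log(4.555556) = 1.5163

1.5163


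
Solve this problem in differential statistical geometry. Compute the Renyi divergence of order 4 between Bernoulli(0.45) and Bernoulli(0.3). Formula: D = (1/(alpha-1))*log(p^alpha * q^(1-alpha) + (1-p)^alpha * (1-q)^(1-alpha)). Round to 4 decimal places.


Renyi divergence of order alpha between Bernoulli distributions:
D = (1/(alpha-1))*log(p^alpha * q^(1-alpha) + (1-p)^alpha * (1-q)^(1-alpha)).
alpha = 4, p = 0.45, q = 0.3.
p^alpha * q^(1-alpha) = 0.45^4 * 0.3^-3 = 1.51875.
(1-p)^alpha * (1-q)^(1-alpha) = 0.55^4 * 0.7^-3 = 0.266782.
sum = 1.51875 + 0.266782 = 1.785532.
D = (1/3)*log(1.785532) = 0.1932

0.1932


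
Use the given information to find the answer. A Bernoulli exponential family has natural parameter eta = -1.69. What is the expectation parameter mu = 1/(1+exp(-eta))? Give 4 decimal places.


Dual coordinate (expectation parameter) for Bernoulli:
mu = 1/(1+exp(-eta)).
eta = -1.69.
exp(-eta) = exp(1.69) = 5.419481.
mu = 1/(1+5.419481) = 0.1558

0.1558


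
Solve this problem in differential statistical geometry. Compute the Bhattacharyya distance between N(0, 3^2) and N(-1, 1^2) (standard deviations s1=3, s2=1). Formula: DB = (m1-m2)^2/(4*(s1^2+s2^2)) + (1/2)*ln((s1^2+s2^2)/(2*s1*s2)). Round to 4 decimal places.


Bhattacharyya distance between two Gaussians:
DB = (m1-m2)^2/(4*(s1^2+s2^2)) + (1/2)*ln((s1^2+s2^2)/(2*s1*s2)).
(m1-m2)^2 = (1)^2 = 1.
s1^2+s2^2 = 9 + 1 = 10.
term1 = 1/40 = 0.025.
term2 = 0.5*ln(10/6.0) = 0.255413.
DB = 0.025 + 0.255413 = 0.2804

0.2804


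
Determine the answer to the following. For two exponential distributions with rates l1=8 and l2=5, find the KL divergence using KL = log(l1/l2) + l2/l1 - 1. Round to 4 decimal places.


KL divergence for exponential family:
KL = log(l1/l2) + l2/l1 - 1.
log(8/5) = 0.470004.
5/8 = 0.625.
KL = 0.470004 + 0.625 - 1 = 0.0950

0.0950


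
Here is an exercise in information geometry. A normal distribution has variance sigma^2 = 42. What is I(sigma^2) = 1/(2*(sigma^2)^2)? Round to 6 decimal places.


Fisher information for variance: I(sigma^2) = 1/(2*sigma^4).
sigma^2 = 42, so sigma^4 = 1764.
I = 1/(2*1764) = 1/3528 = 0.000283

0.000283


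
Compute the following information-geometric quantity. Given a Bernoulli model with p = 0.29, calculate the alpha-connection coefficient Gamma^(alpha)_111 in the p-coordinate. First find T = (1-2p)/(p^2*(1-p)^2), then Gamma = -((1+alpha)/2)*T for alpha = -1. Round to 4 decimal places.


Skewness (Amari-Chentsov) tensor: T = (1-2p)/(p^2*(1-p)^2).
p = 0.29, 1-2p = 0.42, p^2 = 0.0841, (1-p)^2 = 0.5041.
T = 0.42/(0.0841 * 0.5041) = 9.906873.
In the p-coordinate, Gamma^(alpha) = Gamma^(0) - (alpha/2)*T with Gamma^(0) = (1/2)*g'(p) = -T/2,
so Gamma^(alpha) = -((1+alpha)/2)*T.
alpha = -1, -(1+alpha)/2 = 0.0.
Gamma = 0.0 * 9.906873 = 0.0000

0.0000


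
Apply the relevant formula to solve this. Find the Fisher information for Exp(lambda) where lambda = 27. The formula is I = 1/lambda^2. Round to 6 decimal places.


Fisher information for exponential: I(lambda) = 1/lambda^2.
lambda = 27, lambda^2 = 729.
I = 1/729 = 0.001372

0.001372


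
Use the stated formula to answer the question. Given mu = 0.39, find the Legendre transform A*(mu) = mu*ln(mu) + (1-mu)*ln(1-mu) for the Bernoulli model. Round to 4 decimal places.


Legendre transform for Bernoulli:
A*(mu) = mu*log(mu) + (1-mu)*log(1-mu).
mu = 0.39, 1-mu = 0.61.
mu*log(mu) = 0.39*log(0.39) = -0.367227.
(1-mu)*log(1-mu) = 0.61*log(0.61) = -0.301521.
A* = -0.367227 + -0.301521 = -0.6687

-0.6687


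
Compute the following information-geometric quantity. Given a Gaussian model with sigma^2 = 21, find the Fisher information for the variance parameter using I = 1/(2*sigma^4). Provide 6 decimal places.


Fisher information for variance: I(sigma^2) = 1/(2*sigma^4).
sigma^2 = 21, so sigma^4 = 441.
I = 1/(2*441) = 1/882 = 0.001134

0.001134


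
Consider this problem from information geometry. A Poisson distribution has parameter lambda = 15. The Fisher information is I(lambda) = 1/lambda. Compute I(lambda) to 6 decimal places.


Fisher information for Poisson: I(lambda) = 1/lambda.
lambda = 15.
I(lambda) = 1/15 = 0.066667

0.066667


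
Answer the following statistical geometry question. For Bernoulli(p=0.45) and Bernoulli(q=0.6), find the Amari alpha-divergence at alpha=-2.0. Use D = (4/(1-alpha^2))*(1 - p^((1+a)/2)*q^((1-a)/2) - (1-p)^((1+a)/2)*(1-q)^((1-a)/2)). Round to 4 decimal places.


Amari alpha-divergence:
D = (4/(1-alpha^2))*(1 - p^((1+a)/2)*q^((1-a)/2) - (1-p)^((1+a)/2)*(1-q)^((1-a)/2)).
alpha = -2.0, p = 0.45, q = 0.6.
e1 = (1+alpha)/2 = -0.5, e2 = (1-alpha)/2 = 1.5.
t1 = p^e1 * q^e2 = 0.45^-0.5 * 0.6^1.5 = 0.69282.
t2 = (1-p)^e1 * (1-q)^e2 = 0.55^-0.5 * 0.4^1.5 = 0.341121.
4/(1-alpha^2) = -1.333333.
D = -1.333333*(1 - 0.69282 - 0.341121) = 0.0453

0.0453


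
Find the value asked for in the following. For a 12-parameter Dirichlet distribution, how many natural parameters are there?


Exponential family dimension calculation:
Dirichlet with 12 components has 12 natural parameters.

12


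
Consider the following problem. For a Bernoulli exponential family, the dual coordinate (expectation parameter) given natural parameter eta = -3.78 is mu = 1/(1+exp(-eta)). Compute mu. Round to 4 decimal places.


Dual coordinate (expectation parameter) for Bernoulli:
mu = 1/(1+exp(-eta)).
eta = -3.78.
exp(-eta) = exp(3.78) = 43.816042.
mu = 1/(1+43.816042) = 0.0223

0.0223


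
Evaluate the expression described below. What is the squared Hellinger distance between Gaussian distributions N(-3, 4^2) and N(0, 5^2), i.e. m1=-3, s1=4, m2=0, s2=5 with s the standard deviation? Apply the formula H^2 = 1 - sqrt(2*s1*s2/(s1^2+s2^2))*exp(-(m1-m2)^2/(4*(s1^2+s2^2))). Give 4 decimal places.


Squared Hellinger distance for Gaussians:
H^2 = 1 - sqrt(2*s1*s2/(s1^2+s2^2)) * exp(-(m1-m2)^2/(4*(s1^2+s2^2))).
s1^2 = 16, s2^2 = 25, s1^2+s2^2 = 41.
sqrt(2*4*5/(41)) = 0.98773.
(m1-m2)^2 = (-3)^2 = 9.
exp(-9/(4*41)) = exp(-0.054878) = 0.946601.
H^2 = 1 - 0.98773*0.946601 = 0.0650

0.0650


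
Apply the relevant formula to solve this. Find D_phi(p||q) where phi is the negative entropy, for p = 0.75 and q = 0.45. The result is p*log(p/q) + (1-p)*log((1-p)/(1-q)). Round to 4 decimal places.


Bregman divergence with negative entropy generator:
D = p*log(p/q) + (1-p)*log((1-p)/(1-q)).
p = 0.75, q = 0.45.
p*log(p/q) = 0.75*log(0.75/0.45) = 0.383119.
(1-p)*log((1-p)/(1-q)) = 0.25*log(0.25/0.55) = -0.197114.
D = 0.383119 + -0.197114 = 0.1860

0.1860


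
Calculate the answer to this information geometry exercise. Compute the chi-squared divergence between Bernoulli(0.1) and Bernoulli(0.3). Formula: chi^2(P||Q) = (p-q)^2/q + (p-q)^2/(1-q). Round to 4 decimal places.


Chi-squared divergence between Bernoulli distributions:
chi^2 = (p-q)^2/q + (p-q)^2/(1-q).
p = 0.1, q = 0.3, p-q = -0.2.
(p-q)^2 = 0.04.
term1 = 0.04/0.3 = 0.133333.
term2 = 0.04/0.7 = 0.057143.
chi^2 = 0.133333 + 0.057143 = 0.1905

0.1905


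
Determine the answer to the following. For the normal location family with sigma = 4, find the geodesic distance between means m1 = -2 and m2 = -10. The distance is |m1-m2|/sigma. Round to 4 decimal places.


On the fixed-variance normal subfamily, geodesic distance = |m1-m2|/sigma.
|-2 - -10| = 8.
sigma = 4.
d = 8/4 = 2.0000

2.0000


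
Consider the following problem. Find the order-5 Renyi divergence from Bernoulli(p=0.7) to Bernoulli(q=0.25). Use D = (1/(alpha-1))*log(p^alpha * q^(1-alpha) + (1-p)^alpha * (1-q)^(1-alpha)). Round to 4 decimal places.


Renyi divergence of order alpha between Bernoulli distributions:
D = (1/(alpha-1))*log(p^alpha * q^(1-alpha) + (1-p)^alpha * (1-q)^(1-alpha)).
alpha = 5, p = 0.7, q = 0.25.
p^alpha * q^(1-alpha) = 0.7^5 * 0.25^-4 = 43.02592.
(1-p)^alpha * (1-q)^(1-alpha) = 0.3^5 * 0.75^-4 = 0.00768.
sum = 43.02592 + 0.00768 = 43.0336.
D = (1/4)*log(43.0336) = 0.9405

0.9405


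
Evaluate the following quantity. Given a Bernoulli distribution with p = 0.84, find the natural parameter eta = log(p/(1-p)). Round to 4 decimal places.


Natural parameter for Bernoulli: eta = log(p/(1-p)).
p = 0.84, 1-p = 0.16.
p/(1-p) = 5.25.
eta = log(5.25) = 1.6582

1.6582


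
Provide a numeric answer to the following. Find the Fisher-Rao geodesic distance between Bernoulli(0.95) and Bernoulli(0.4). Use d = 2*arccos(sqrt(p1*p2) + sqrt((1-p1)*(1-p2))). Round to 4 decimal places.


Geodesic distance on Bernoulli manifold:
d(p1,p2) = 2*arccos(sqrt(p1*p2) + sqrt((1-p1)*(1-p2))).
sqrt(p1*p2) = sqrt(0.95*0.4) = 0.616441.
sqrt((1-p1)*(1-p2)) = sqrt(0.05*0.6) = 0.173205.
arg = 0.616441 + 0.173205 = 0.789646.
d = 2*arccos(0.789646) = 1.3211

1.3211


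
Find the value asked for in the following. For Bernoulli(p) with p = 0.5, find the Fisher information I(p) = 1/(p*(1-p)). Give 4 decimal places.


For Bernoulli(p), Fisher information is I(p) = 1/(p*(1-p)).
p = 0.5, 1-p = 0.5.
p*(1-p) = 0.25.
I(p) = 1/0.25 = 4.0000

4.0000


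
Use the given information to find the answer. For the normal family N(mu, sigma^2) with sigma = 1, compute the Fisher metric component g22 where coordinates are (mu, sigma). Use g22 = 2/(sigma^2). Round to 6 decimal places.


For the 2-parameter normal family, the Fisher metric has:
  g11 = 1/sigma^2, g22 = 2/sigma^2.
sigma = 1, sigma^2 = 1.
g22 = 2.000000

2.000000


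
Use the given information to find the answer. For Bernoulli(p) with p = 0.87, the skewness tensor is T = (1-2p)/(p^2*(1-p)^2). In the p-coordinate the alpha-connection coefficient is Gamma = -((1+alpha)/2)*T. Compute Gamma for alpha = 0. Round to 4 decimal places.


Skewness (Amari-Chentsov) tensor: T = (1-2p)/(p^2*(1-p)^2).
p = 0.87, 1-2p = -0.74, p^2 = 0.7569, (1-p)^2 = 0.0169.
T = -0.74/(0.7569 * 0.0169) = -57.850419.
In the p-coordinate, Gamma^(alpha) = Gamma^(0) - (alpha/2)*T with Gamma^(0) = (1/2)*g'(p) = -T/2,
so Gamma^(alpha) = -((1+alpha)/2)*T.
alpha = 0, -(1+alpha)/2 = -0.5.
Gamma = -0.5 * -57.850419 = 28.9252

28.9252


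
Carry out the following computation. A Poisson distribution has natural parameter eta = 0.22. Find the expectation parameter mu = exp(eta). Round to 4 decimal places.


Expectation parameter for Poisson exponential family:
mu = exp(eta).
eta = 0.22.
mu = exp(0.22) = 1.2461

1.2461


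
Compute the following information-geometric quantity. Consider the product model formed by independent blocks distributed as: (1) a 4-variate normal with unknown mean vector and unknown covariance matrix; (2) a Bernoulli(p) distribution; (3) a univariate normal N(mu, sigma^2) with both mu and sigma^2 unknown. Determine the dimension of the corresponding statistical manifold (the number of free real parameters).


The dimension of a statistical manifold equals the number of free
(independent) real parameters of the model. For a product of independent
blocks the parameter counts add.
- 4-variate normal: 4 (mean) + 4*5/2 = 10 (symmetric covariance) = 14.
- Bernoulli (p): 1.
- normal (mu, sigma^2): 2.
Total = 14 + 1 + 2 = 17.
Dimension = 17

17


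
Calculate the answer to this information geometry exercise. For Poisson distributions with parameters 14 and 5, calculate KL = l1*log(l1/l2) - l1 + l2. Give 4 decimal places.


KL divergence for Poisson:
KL = l1*log(l1/l2) - l1 + l2.
l1 = 14, l2 = 5.
log(14/5) = 1.029619.
l1*log(l1/l2) = 14 * 1.029619 = 14.414672.
KL = 14.414672 - 14 + 5 = 5.4147

5.4147


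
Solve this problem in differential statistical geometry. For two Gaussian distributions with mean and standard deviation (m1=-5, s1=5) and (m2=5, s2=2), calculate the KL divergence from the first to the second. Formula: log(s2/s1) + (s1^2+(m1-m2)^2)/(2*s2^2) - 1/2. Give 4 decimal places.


KL divergence between normal distributions:
KL = log(s2/s1) + (s1^2 + (m1-m2)^2)/(2*s2^2) - 1/2.
log(2/5) = -0.916291.
(5^2 + (-5-5)^2)/(2*2^2) = (25 + 100)/8 = 15.625.
KL = -0.916291 + 15.625 - 0.5 = 14.2087

14.2087


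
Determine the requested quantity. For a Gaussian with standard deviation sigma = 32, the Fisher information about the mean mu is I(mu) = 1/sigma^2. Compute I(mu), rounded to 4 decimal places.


The Fisher information for the mean of a normal distribution is I(mu) = 1/sigma^2.
sigma = 32, so sigma^2 = 1024.
I(mu) = 1/1024 = 0.0010

0.0010


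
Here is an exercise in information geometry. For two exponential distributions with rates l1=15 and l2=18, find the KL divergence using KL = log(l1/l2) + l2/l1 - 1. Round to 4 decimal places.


KL divergence for exponential family:
KL = log(l1/l2) + l2/l1 - 1.
log(15/18) = -0.182322.
18/15 = 1.2.
KL = -0.182322 + 1.2 - 1 = 0.0177

0.0177


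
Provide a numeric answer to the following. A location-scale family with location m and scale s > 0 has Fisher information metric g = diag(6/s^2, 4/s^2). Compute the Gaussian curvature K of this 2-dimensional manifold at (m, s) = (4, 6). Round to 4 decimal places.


The metric has the form g = (A dm^2 + B ds^2)/s^2 with A = 6, B = 4.
Substitute u = sqrt(A/B)*m: g = B*(du^2 + ds^2)/s^2, i.e. B times the
Poincare upper half-plane metric, which has constant Gaussian curvature -1.
Scaling a 2D metric by a constant c divides the Gaussian curvature by c,
so K = -1/B = -1/(4) = -0.2500 everywhere (the point (m, s) = (4, 6) is irrelevant:
the curvature is constant).
The requested Gaussian curvature is K = -0.2500.

-0.2500


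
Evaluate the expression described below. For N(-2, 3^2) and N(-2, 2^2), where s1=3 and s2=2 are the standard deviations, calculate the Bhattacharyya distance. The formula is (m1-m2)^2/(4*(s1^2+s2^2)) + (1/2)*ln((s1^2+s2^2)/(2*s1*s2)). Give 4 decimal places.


Bhattacharyya distance between two Gaussians:
DB = (m1-m2)^2/(4*(s1^2+s2^2)) + (1/2)*ln((s1^2+s2^2)/(2*s1*s2)).
(m1-m2)^2 = (0)^2 = 0.
s1^2+s2^2 = 9 + 4 = 13.
term1 = 0/52 = 0.0.
term2 = 0.5*ln(13/12.0) = 0.040021.
DB = 0.0 + 0.040021 = 0.0400

0.0400


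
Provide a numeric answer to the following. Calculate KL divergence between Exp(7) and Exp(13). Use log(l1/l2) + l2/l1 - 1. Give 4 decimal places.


KL divergence for exponential family:
KL = log(l1/l2) + l2/l1 - 1.
log(7/13) = -0.619039.
13/7 = 1.857143.
KL = -0.619039 + 1.857143 - 1 = 0.2381

0.2381


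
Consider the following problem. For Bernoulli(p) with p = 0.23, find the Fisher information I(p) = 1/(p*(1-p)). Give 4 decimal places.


For Bernoulli(p), Fisher information is I(p) = 1/(p*(1-p)).
p = 0.23, 1-p = 0.77.
p*(1-p) = 0.1771.
I(p) = 1/0.1771 = 5.6465

5.6465


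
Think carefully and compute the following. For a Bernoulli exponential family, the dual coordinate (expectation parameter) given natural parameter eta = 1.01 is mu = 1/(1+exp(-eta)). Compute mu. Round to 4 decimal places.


Dual coordinate (expectation parameter) for Bernoulli:
mu = 1/(1+exp(-eta)).
eta = 1.01.
exp(-eta) = exp(-1.01) = 0.364219.
mu = 1/(1+0.364219) = 0.7330

0.7330


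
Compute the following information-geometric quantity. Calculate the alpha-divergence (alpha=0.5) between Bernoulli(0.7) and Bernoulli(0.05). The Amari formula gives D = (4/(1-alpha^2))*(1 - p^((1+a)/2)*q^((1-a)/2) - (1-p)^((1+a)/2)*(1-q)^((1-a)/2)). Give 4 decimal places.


Amari alpha-divergence:
D = (4/(1-alpha^2))*(1 - p^((1+a)/2)*q^((1-a)/2) - (1-p)^((1+a)/2)*(1-q)^((1-a)/2)).
alpha = 0.5, p = 0.7, q = 0.05.
e1 = (1+alpha)/2 = 0.75, e2 = (1-alpha)/2 = 0.25.
t1 = p^e1 * q^e2 = 0.7^0.75 * 0.05^0.25 = 0.361881.
t2 = (1-p)^e1 * (1-q)^e2 = 0.3^0.75 * 0.95^0.25 = 0.400195.
4/(1-alpha^2) = 5.333333.
D = 5.333333*(1 - 0.361881 - 0.400195) = 1.2689

1.2689


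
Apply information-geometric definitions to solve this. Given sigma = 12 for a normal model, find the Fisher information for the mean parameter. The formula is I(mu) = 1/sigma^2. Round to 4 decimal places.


The Fisher information for the mean of a normal distribution is I(mu) = 1/sigma^2.
sigma = 12, so sigma^2 = 144.
I(mu) = 1/144 = 0.0069

0.0069


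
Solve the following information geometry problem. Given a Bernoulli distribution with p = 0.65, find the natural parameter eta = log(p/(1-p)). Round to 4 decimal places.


Natural parameter for Bernoulli: eta = log(p/(1-p)).
p = 0.65, 1-p = 0.35.
p/(1-p) = 1.857143.
eta = log(1.857143) = 0.6190

0.6190


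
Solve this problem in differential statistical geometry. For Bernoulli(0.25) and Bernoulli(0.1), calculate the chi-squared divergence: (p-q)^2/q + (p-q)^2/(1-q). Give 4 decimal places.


Chi-squared divergence between Bernoulli distributions:
chi^2 = (p-q)^2/q + (p-q)^2/(1-q).
p = 0.25, q = 0.1, p-q = 0.15.
(p-q)^2 = 0.0225.
term1 = 0.0225/0.1 = 0.225.
term2 = 0.0225/0.9 = 0.025.
chi^2 = 0.225 + 0.025 = 0.2500

0.2500


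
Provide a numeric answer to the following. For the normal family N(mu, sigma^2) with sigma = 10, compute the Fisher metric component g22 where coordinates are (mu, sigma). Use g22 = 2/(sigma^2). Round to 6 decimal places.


For the 2-parameter normal family, the Fisher metric has:
  g11 = 1/sigma^2, g22 = 2/sigma^2.
sigma = 10, sigma^2 = 100.
g22 = 0.020000

0.020000


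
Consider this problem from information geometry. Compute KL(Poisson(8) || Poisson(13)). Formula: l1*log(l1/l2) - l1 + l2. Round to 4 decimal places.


KL divergence for Poisson:
KL = l1*log(l1/l2) - l1 + l2.
l1 = 8, l2 = 13.
log(8/13) = -0.485508.
l1*log(l1/l2) = 8 * -0.485508 = -3.884063.
KL = -3.884063 - 8 + 13 = 1.1159

1.1159


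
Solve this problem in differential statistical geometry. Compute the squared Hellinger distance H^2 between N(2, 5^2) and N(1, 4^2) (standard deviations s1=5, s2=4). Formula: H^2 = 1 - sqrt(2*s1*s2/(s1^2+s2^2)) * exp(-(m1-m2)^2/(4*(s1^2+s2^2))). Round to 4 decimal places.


Squared Hellinger distance for Gaussians:
H^2 = 1 - sqrt(2*s1*s2/(s1^2+s2^2)) * exp(-(m1-m2)^2/(4*(s1^2+s2^2))).
s1^2 = 25, s2^2 = 16, s1^2+s2^2 = 41.
sqrt(2*5*4/(41)) = 0.98773.
(m1-m2)^2 = (1)^2 = 1.
exp(-1/(4*41)) = exp(-0.006098) = 0.993921.
H^2 = 1 - 0.98773*0.993921 = 0.0183

0.0183


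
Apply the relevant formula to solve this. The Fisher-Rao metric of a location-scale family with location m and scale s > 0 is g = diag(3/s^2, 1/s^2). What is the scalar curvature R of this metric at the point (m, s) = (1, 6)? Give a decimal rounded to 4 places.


The metric has the form g = (A dm^2 + B ds^2)/s^2 with A = 3, B = 1.
Substitute u = sqrt(A/B)*m: g = B*(du^2 + ds^2)/s^2, i.e. B times the
Poincare upper half-plane metric, which has constant Gaussian curvature -1.
Scaling a 2D metric by a constant c divides the Gaussian curvature by c,
so K = -1/B = -1/(1) = -1.0000 everywhere (the point (m, s) = (1, 6) is irrelevant:
the curvature is constant).
Scalar curvature in dimension 2: R = 2K = -2/(1) = -2.0000.

-2.0000


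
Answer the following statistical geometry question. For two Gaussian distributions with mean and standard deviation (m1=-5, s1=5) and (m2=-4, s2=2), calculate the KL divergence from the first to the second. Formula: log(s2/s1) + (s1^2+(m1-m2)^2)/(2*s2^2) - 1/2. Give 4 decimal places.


KL divergence between normal distributions:
KL = log(s2/s1) + (s1^2 + (m1-m2)^2)/(2*s2^2) - 1/2.
log(2/5) = -0.916291.
(5^2 + (-5--4)^2)/(2*2^2) = (25 + 1)/8 = 3.25.
KL = -0.916291 + 3.25 - 0.5 = 1.8337

1.8337


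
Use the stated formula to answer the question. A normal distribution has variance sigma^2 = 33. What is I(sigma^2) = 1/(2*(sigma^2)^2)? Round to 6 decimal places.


Fisher information for variance: I(sigma^2) = 1/(2*sigma^4).
sigma^2 = 33, so sigma^4 = 1089.
I = 1/(2*1089) = 1/2178 = 0.000459

0.000459


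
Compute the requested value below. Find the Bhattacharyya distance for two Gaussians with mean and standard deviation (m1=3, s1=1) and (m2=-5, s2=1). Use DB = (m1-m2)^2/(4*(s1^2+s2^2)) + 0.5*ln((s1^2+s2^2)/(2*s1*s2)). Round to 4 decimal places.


Bhattacharyya distance between two Gaussians:
DB = (m1-m2)^2/(4*(s1^2+s2^2)) + (1/2)*ln((s1^2+s2^2)/(2*s1*s2)).
(m1-m2)^2 = (8)^2 = 64.
s1^2+s2^2 = 1 + 1 = 2.
term1 = 64/8 = 8.0.
term2 = 0.5*ln(2/2.0) = 0.0.
DB = 8.0 + 0.0 = 8.0000

8.0000


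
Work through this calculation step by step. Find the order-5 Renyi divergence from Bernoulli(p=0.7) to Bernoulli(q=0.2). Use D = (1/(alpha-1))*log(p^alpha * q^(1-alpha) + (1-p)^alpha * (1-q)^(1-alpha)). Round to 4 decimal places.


Renyi divergence of order alpha between Bernoulli distributions:
D = (1/(alpha-1))*log(p^alpha * q^(1-alpha) + (1-p)^alpha * (1-q)^(1-alpha)).
alpha = 5, p = 0.7, q = 0.2.
p^alpha * q^(1-alpha) = 0.7^5 * 0.2^-4 = 105.04375.
(1-p)^alpha * (1-q)^(1-alpha) = 0.3^5 * 0.8^-4 = 0.005933.
sum = 105.04375 + 0.005933 = 105.049683.
D = (1/4)*log(105.049683) = 1.1636

1.1636


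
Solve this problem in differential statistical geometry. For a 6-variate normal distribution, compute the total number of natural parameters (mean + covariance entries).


Exponential family dimension calculation:
For 6-dim MVN: mean has 6 params, covariance has 6*7/2 = 21 unique entries.
Total dim = 6 + 21 = 27.

27


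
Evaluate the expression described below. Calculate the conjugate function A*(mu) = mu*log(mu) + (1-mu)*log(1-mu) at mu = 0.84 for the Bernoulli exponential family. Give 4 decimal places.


Legendre transform for Bernoulli:
A*(mu) = mu*log(mu) + (1-mu)*log(1-mu).
mu = 0.84, 1-mu = 0.16.
mu*log(mu) = 0.84*log(0.84) = -0.146457.
(1-mu)*log(1-mu) = 0.16*log(0.16) = -0.293213.
A* = -0.146457 + -0.293213 = -0.4397

-0.4397


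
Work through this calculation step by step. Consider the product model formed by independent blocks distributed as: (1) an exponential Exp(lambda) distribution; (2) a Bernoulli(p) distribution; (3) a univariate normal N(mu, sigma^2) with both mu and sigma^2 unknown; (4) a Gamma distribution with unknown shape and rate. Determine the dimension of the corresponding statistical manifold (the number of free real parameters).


The dimension of a statistical manifold equals the number of free
(independent) real parameters of the model. For a product of independent
blocks the parameter counts add.
- exponential (lambda): 1.
- Bernoulli (p): 1.
- normal (mu, sigma^2): 2.
- Gamma (shape, rate): 2.
Total = 1 + 1 + 2 + 2 = 6.
Dimension = 6

6


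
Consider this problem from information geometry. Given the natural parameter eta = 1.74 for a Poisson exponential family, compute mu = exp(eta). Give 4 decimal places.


Expectation parameter for Poisson exponential family:
mu = exp(eta).
eta = 1.74.
mu = exp(1.74) = 5.6973

5.6973


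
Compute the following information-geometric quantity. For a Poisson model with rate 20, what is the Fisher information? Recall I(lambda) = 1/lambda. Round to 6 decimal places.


Fisher information for Poisson: I(lambda) = 1/lambda.
lambda = 20.
I(lambda) = 1/20 = 0.050000

0.050000


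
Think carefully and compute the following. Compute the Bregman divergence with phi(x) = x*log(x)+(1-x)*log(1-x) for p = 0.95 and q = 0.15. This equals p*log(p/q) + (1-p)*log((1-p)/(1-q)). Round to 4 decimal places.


Bregman divergence with negative entropy generator:
D = p*log(p/q) + (1-p)*log((1-p)/(1-q)).
p = 0.95, q = 0.15.
p*log(p/q) = 0.95*log(0.95/0.15) = 1.753535.
(1-p)*log((1-p)/(1-q)) = 0.05*log(0.05/0.85) = -0.141661.
D = 1.753535 + -0.141661 = 1.6119

1.6119


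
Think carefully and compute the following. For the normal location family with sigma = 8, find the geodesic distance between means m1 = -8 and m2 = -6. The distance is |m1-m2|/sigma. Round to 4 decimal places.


On the fixed-variance normal subfamily, geodesic distance = |m1-m2|/sigma.
|-8 - -6| = 2.
sigma = 8.
d = 2/8 = 0.2500

0.2500


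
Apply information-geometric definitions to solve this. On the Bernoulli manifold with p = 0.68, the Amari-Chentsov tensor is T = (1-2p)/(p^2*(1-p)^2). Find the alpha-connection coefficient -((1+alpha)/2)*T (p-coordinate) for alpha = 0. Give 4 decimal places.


Skewness (Amari-Chentsov) tensor: T = (1-2p)/(p^2*(1-p)^2).
p = 0.68, 1-2p = -0.36, p^2 = 0.4624, (1-p)^2 = 0.1024.
T = -0.36/(0.4624 * 0.1024) = -7.602995.
In the p-coordinate, Gamma^(alpha) = Gamma^(0) - (alpha/2)*T with Gamma^(0) = (1/2)*g'(p) = -T/2,
so Gamma^(alpha) = -((1+alpha)/2)*T.
alpha = 0, -(1+alpha)/2 = -0.5.
Gamma = -0.5 * -7.602995 = 3.8015

3.8015


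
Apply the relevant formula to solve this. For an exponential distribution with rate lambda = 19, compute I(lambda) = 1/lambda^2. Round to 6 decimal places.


Fisher information for exponential: I(lambda) = 1/lambda^2.
lambda = 19, lambda^2 = 361.
I = 1/361 = 0.002770

0.002770


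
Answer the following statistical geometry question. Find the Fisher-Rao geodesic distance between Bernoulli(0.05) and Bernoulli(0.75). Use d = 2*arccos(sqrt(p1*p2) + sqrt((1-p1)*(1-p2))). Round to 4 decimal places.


Geodesic distance on Bernoulli manifold:
d(p1,p2) = 2*arccos(sqrt(p1*p2) + sqrt((1-p1)*(1-p2))).
sqrt(p1*p2) = sqrt(0.05*0.75) = 0.193649.
sqrt((1-p1)*(1-p2)) = sqrt(0.95*0.25) = 0.48734.
arg = 0.193649 + 0.48734 = 0.680989.
d = 2*arccos(0.680989) = 1.6434

1.6434


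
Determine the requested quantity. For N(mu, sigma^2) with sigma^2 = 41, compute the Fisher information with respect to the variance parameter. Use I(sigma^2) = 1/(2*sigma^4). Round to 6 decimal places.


Fisher information for variance: I(sigma^2) = 1/(2*sigma^4).
sigma^2 = 41, so sigma^4 = 1681.
I = 1/(2*1681) = 1/3362 = 0.000297

0.000297


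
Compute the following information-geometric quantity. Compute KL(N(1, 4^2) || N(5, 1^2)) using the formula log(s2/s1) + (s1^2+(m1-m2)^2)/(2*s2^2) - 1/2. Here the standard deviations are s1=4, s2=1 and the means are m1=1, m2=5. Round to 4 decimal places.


KL divergence between normal distributions:
KL = log(s2/s1) + (s1^2 + (m1-m2)^2)/(2*s2^2) - 1/2.
log(1/4) = -1.386294.
(4^2 + (1-5)^2)/(2*1^2) = (16 + 16)/2 = 16.0.
KL = -1.386294 + 16.0 - 0.5 = 14.1137

14.1137


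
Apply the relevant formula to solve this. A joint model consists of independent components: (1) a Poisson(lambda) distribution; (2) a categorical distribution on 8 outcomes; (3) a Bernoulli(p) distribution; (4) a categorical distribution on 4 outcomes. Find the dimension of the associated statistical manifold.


The dimension of a statistical manifold equals the number of free
(independent) real parameters of the model. For a product of independent
blocks the parameter counts add.
- Poisson (lambda): 1.
- categorical on 8 outcomes (probabilities sum to 1): 8-1 = 7.
- Bernoulli (p): 1.
- categorical on 4 outcomes (probabilities sum to 1): 4-1 = 3.
Total = 1 + 7 + 1 + 3 = 12.
Dimension = 12

12


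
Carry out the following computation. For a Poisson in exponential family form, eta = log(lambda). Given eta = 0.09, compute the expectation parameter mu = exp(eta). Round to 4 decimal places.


Expectation parameter for Poisson exponential family:
mu = exp(eta).
eta = 0.09.
mu = exp(0.09) = 1.0942

1.0942


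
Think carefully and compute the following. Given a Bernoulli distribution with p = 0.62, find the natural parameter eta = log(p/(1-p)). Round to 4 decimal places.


Natural parameter for Bernoulli: eta = log(p/(1-p)).
p = 0.62, 1-p = 0.38.
p/(1-p) = 1.631579.
eta = log(1.631579) = 0.4895

0.4895


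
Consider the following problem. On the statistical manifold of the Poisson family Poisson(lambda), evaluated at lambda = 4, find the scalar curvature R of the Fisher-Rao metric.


This family has a single free parameter, so its statistical manifold
is 1-dimensional. The Riemann curvature tensor of any 1-dimensional
Riemannian manifold vanishes identically, so R = 0.

0


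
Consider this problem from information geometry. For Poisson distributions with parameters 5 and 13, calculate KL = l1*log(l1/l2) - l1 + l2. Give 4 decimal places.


KL divergence for Poisson:
KL = l1*log(l1/l2) - l1 + l2.
l1 = 5, l2 = 13.
log(5/13) = -0.955511.
l1*log(l1/l2) = 5 * -0.955511 = -4.777557.
KL = -4.777557 - 5 + 13 = 3.2224

3.2224


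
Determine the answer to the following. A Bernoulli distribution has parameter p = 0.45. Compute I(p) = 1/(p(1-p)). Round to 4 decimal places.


For Bernoulli(p), Fisher information is I(p) = 1/(p*(1-p)).
p = 0.45, 1-p = 0.55.
p*(1-p) = 0.2475.
I(p) = 1/0.2475 = 4.0404

4.0404


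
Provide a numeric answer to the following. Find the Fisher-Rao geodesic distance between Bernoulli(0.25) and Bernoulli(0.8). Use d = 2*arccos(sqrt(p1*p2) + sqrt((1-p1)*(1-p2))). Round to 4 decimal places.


Geodesic distance on Bernoulli manifold:
d(p1,p2) = 2*arccos(sqrt(p1*p2) + sqrt((1-p1)*(1-p2))).
sqrt(p1*p2) = sqrt(0.25*0.8) = 0.447214.
sqrt((1-p1)*(1-p2)) = sqrt(0.75*0.2) = 0.387298.
arg = 0.447214 + 0.387298 = 0.834512.
d = 2*arccos(0.834512) = 1.1671

1.1671


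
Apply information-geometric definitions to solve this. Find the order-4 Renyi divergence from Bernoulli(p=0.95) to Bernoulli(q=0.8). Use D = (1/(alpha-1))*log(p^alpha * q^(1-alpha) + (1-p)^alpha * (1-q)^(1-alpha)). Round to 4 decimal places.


Renyi divergence of order alpha between Bernoulli distributions:
D = (1/(alpha-1))*log(p^alpha * q^(1-alpha) + (1-p)^alpha * (1-q)^(1-alpha)).
alpha = 4, p = 0.95, q = 0.8.
p^alpha * q^(1-alpha) = 0.95^4 * 0.8^-3 = 1.590833.
(1-p)^alpha * (1-q)^(1-alpha) = 0.05^4 * 0.2^-3 = 0.000781.
sum = 1.590833 + 0.000781 = 1.591614.
D = (1/3)*log(1.591614) = 0.1549

0.1549


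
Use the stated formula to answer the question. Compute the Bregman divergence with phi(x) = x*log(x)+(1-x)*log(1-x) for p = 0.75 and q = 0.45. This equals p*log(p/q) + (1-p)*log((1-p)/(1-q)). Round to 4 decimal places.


Bregman divergence with negative entropy generator:
D = p*log(p/q) + (1-p)*log((1-p)/(1-q)).
p = 0.75, q = 0.45.
p*log(p/q) = 0.75*log(0.75/0.45) = 0.383119.
(1-p)*log((1-p)/(1-q)) = 0.25*log(0.25/0.55) = -0.197114.
D = 0.383119 + -0.197114 = 0.1860

0.1860


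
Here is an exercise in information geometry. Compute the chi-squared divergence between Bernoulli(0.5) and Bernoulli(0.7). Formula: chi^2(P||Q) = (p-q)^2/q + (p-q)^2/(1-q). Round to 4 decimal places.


Chi-squared divergence between Bernoulli distributions:
chi^2 = (p-q)^2/q + (p-q)^2/(1-q).
p = 0.5, q = 0.7, p-q = -0.2.
(p-q)^2 = 0.04.
term1 = 0.04/0.7 = 0.057143.
term2 = 0.04/0.3 = 0.133333.
chi^2 = 0.057143 + 0.133333 = 0.1905

0.1905


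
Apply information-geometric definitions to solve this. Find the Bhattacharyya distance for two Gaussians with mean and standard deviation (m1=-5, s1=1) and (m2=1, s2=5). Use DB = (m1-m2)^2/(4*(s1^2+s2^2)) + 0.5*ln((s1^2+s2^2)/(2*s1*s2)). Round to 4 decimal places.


Bhattacharyya distance between two Gaussians:
DB = (m1-m2)^2/(4*(s1^2+s2^2)) + (1/2)*ln((s1^2+s2^2)/(2*s1*s2)).
(m1-m2)^2 = (-6)^2 = 36.
s1^2+s2^2 = 1 + 25 = 26.
term1 = 36/104 = 0.346154.
term2 = 0.5*ln(26/10.0) = 0.477756.
DB = 0.346154 + 0.477756 = 0.8239

0.8239
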